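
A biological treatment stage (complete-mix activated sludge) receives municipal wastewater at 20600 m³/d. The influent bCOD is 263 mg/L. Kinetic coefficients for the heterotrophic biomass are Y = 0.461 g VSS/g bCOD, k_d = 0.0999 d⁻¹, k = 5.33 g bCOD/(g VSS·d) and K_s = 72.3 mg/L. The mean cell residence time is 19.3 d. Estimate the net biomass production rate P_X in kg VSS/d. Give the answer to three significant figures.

P_X ≈ 838 kg VSS/d

For a completely mixed reactor with recycle the Lawrence–McCarty relation gives S = K_s·(1 + k_d·θ_c) / [θ_c·(Y·k − k_d) − 1] = 72.3 × (1 + 0.0999 × 19.3) / [19.3 × (0.461 × 5.33 − 0.0999) − 1] = 211.7 / 44.49 = 4.758 mg/L.
Correct the yield for decay: Y_obs = Y/(1 + k_d θ_c) = 0.461 / (1 + 0.0999 × 19.3) = 0.461 / 2.928 = 0.1574.
Q·(S₀ − S) = 20600 × (263 − 4.76) × 10⁻³ = 5320 kg/d removed.
So the net sludge growth is P_X = 0.1574 × 5320 = 837.5 kg VSS/d.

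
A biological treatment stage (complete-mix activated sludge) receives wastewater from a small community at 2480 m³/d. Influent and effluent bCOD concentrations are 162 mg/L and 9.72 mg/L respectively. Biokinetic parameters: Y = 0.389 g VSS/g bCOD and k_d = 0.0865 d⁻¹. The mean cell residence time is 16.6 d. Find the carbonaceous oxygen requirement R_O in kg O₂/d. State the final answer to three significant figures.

R_O ≈ 292 kg O₂/d

The observed yield is Y_obs = Y/(1 + k_d·θ_c) = 0.389 / (1 + 0.0865 × 16.6) = 0.389 / 2.436 = 0.1597 g VSS per g bCOD removed.
Substrate removed = Q·(S₀ − S) = 2480 m³/d × (162 − 9.72) g/m³ = 3.78×10^5 g/d = 377.7 kg/d.
Net sludge production P_X = 0.1597 × 377.7 = 60.31 kg VSS/d.
R_O = Q·ΔS − 1.42 P_X = 377.7 − 85.64 = 292.0 kg O₂/d.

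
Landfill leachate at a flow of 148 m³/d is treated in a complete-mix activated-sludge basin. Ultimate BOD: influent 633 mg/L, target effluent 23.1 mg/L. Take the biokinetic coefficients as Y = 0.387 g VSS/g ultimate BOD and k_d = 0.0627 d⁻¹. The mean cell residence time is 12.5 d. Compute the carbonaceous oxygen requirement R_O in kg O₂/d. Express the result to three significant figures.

R_O ≈ 62.5 kg O₂/d

Observed yield with endogenous decay: Y_obs = Y / (1 + k_d·θ_c) = 0.387 / (1 + 0.0627 × 12.5) = 0.387 / 1.784 = 0.2170 g VSS/g ultimate BOD.
Q·(S₀ − S) = 148 × (633 − 23.1) × 10⁻³ = 90.27 kg/d removed.
P_X = Y_obs·Q·(S₀ − S) = 0.2170 × 90.27 = 19.58 kg VSS/d.
Carbonaceous O₂ demand = substrate oxidised − cell-mass equivalent = 90.27 − 1.42 × 19.58 = 62.46 kg O₂/d.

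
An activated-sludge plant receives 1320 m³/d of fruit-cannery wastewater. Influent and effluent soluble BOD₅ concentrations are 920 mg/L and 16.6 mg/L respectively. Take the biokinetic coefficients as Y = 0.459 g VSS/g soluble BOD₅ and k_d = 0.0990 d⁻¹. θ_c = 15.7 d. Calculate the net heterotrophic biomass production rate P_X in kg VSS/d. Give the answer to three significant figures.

P_X ≈ 214 kg VSS/d

Y_obs = Y / (1 + k_d θ_c) = 0.459 / (1 + 0.0990 × 15.7) = 0.459 / 2.554 = 0.1797.
ΔS = 920 − 16.6 = 903.4 mg/L, so the substrate removal rate is 1320 × 903.4/1000 = 1192 kg soluble BOD₅/d.
So the net sludge growth is P_X = 0.1797 × 1192 = 214.3 kg VSS/d.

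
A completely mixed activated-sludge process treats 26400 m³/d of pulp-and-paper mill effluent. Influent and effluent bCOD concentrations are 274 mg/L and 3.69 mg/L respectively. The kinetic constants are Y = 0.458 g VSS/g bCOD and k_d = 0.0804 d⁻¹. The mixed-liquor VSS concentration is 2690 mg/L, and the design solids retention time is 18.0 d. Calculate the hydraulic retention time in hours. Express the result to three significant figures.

τ ≈ 8.12 h

Steady-state biomass mass balance: V·X·(1 + k_d·θ_c) = Y·Q·(S₀ − S)·θ_c, so V = 0.458 × 26400 × (274 − 3.69) × 18.0 / [2690 × (1 + 0.0804 × 18.0)] = 5.88×10^7 / 6583 = 8937 m³.
Hydraulic retention time τ = V/Q = 8937 / 26400 = 0.3385 d = 8.124 h.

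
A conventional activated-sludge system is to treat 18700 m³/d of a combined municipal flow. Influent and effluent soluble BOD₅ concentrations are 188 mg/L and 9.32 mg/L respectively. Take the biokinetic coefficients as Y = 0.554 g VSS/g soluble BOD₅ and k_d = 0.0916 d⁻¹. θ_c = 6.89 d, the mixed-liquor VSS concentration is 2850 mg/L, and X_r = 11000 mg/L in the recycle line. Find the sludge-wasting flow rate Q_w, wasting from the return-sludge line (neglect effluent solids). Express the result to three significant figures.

From the SRT design equation V = Y Q (S₀−S) θ_c / [X (1 + k_d θ_c)] = 0.554 × 18700 × (188 − 9.32) × 6.89 / [2850 × (1 + 0.0916 × 6.89)] = 1.28×10^7 / 4649 = 2744 m³.
Q_w = (V·X)/(θ_c X_r) = 2744 × 2850 / (6.89 × 11000) = 103.2 m³/d.

Q_w ≈ 103 m³/d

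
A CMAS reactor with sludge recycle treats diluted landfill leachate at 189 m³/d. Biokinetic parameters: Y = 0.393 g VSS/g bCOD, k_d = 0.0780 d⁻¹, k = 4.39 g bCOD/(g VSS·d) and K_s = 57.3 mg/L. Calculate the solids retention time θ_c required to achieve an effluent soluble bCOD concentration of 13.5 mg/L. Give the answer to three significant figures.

θ_c ≈ 3.98 d

From 1/θ_c = Y·k·S/(K_s + S) − k_d: Y·k·S/(K_s+S) = 0.393 × 4.39 × 13.5 / (57.3 + 13.5) = 0.3290 d⁻¹.
θ_c = 1/(μ − k_d) = 1/(0.3290 − 0.0780) = 1/0.2510 = 3.985 d.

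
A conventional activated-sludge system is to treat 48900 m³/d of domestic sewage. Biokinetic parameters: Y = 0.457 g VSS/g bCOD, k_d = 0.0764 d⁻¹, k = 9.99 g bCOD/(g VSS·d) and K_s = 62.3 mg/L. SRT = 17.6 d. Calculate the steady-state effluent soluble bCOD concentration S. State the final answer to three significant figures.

Effluent substrate depends only on kinetics and SRT: S = K_s(1 + k_d θ_c) / [θ_c(Yk − k_d) − 1] = 62.3 × (1 + 0.0764 × 17.6) / [17.6 × (0.457 × 9.99 − 0.0764) − 1] = 146.1 / 78.01 = 1.873 mg/L.

S ≈ 1.87 mg/L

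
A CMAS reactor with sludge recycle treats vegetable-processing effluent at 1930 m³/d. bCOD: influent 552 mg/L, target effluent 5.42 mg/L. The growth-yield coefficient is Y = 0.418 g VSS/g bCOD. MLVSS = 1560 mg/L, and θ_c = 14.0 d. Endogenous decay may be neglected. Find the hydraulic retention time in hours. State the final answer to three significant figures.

Biomass mass balance (decay neglected): V·X = Y·Q·(S₀ − S)·θ_c, so V = 0.418 × 1930 × (552 − 5.42) × 14.0 / 1560 = 3957 m³.
HRT = V/Q = 3957 m³ / 1930 m³·d⁻¹ = 2.050 d × 24 = 49.21 h.

τ ≈ 49.2 h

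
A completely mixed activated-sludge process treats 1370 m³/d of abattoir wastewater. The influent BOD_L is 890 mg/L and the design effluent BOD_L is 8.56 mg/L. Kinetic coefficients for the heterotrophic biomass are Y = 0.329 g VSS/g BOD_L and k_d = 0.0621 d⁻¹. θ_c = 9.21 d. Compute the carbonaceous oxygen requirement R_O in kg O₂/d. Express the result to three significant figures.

R_O ≈ 849 kg O₂/d

The observed yield is Y_obs = Y/(1 + k_d·θ_c) = 0.329 / (1 + 0.0621 × 9.21) = 0.329 / 1.572 = 0.2093 g VSS per g BOD_L removed.
Mass of BOD_L removed per day: Q(S₀ − S) = 1370 × 881.4 g/m³ = 1208 kg/d.
P_X = Y_obs·Q·(S₀ − S) = 0.2093 × 1208 = 252.7 kg VSS/d.
R_O = Q·(S₀ − S) − 1.42·P_X = 1208 − 1.42 × 252.7 = 848.7 kg O₂/d.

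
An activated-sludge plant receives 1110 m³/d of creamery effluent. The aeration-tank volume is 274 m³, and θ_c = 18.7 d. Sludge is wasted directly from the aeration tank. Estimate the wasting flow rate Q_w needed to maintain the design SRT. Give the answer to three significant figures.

With mixed-liquor wasting, θ_c = V/Q_w, so Q_w = V/θ_c = 274.0/18.7 = 14.65 m³/d.

Q_w ≈ 14.7 m³/d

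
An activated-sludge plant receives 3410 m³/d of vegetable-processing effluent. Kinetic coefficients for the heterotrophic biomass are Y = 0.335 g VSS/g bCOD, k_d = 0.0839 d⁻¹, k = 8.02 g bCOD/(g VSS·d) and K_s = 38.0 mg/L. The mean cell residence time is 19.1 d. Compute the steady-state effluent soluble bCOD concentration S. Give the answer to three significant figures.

Effluent substrate depends only on kinetics and SRT: S = K_s(1 + k_d θ_c) / [θ_c(Yk − k_d) − 1] = 38.0 × (1 + 0.0839 × 19.1) / [19.1 × (0.335 × 8.02 − 0.0839) − 1] = 98.89 / 48.71 = 2.030 mg/L.

S ≈ 2.03 mg/L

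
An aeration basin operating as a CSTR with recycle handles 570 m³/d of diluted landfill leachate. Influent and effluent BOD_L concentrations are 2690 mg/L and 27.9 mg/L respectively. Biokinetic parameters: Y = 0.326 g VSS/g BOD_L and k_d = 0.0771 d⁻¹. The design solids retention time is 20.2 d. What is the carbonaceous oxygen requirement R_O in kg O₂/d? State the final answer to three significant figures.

R_O ≈ 1240 kg O₂/d

Correct the yield for decay: Y_obs = Y/(1 + k_d θ_c) = 0.326 / (1 + 0.0771 × 20.2) = 0.326 / 2.557 = 0.1275.
Q·(S₀ − S) = 570 × (2690 − 27.9) × 10⁻³ = 1517 kg/d removed.
P_X = Y_obs·Q·(S₀ − S) = 0.1275 × 1517 = 193.4 kg VSS/d.
R_O = Q·ΔS − 1.42 P_X = 1517 − 274.7 = 1243 kg O₂/d.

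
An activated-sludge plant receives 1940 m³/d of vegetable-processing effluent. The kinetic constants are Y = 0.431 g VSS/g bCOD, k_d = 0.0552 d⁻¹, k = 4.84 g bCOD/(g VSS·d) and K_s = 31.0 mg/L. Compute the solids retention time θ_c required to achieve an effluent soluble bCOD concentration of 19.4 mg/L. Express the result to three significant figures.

Specific growth rate at S = 19.4 mg/L: μ = YkS/(K_s+S) = 0.431·4.84·19.4/(31.0+19.4) = 0.8030 d⁻¹.
θ_c = 1/(μ − k_d) = 1/(0.8030 − 0.0552) = 1/0.7478 = 1.337 d.

θ_c ≈ 1.34 d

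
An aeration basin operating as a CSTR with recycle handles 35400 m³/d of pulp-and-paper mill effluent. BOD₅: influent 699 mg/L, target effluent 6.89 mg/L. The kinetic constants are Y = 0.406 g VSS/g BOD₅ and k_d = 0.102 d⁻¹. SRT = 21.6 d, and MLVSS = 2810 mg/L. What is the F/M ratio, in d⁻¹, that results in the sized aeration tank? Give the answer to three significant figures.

From the SRT design equation V = Y Q (S₀−S) θ_c / [X (1 + k_d θ_c)] = 0.406 × 35400 × (699 − 6.89) × 21.6 / [2810 × (1 + 0.102 × 21.6)] = 2.15×10^8 / 9001 = 23871 m³.
F/M = Q·S₀ / (V·X) = 35400 × 699 / (23871 × 2810) = 0.3689 g BOD₅·(g VSS·d)⁻¹.

F/M ≈ 0.369 d⁻¹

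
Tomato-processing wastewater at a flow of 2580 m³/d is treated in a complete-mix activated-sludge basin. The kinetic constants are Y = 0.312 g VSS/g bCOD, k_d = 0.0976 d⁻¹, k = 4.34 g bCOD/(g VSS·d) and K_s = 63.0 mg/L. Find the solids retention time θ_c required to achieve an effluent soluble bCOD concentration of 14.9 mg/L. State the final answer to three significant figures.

θ_c ≈ 6.20 d

From 1/θ_c = Y·k·S/(K_s + S) − k_d: Y·k·S/(K_s+S) = 0.312 × 4.34 × 14.9 / (63.0 + 14.9) = 0.2590 d⁻¹.
Then 1/θ_c = μ − k_d = 0.2590 − 0.0976 = 0.1614 d⁻¹, giving θ_c = 6.196 d.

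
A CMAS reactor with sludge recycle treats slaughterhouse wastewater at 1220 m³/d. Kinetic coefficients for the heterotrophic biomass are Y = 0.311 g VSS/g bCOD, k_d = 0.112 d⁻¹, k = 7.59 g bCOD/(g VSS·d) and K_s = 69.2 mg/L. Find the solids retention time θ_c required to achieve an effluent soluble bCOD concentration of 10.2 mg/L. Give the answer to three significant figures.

θ_c ≈ 5.23 d

At the target effluent, Y k S/(K_s+S) = 0.311×7.59×10.2/79.40 = 0.3032 d⁻¹.
1/θ_c = 0.3032 − 0.112 = 0.1912 d⁻¹, so θ_c = 5.229 d.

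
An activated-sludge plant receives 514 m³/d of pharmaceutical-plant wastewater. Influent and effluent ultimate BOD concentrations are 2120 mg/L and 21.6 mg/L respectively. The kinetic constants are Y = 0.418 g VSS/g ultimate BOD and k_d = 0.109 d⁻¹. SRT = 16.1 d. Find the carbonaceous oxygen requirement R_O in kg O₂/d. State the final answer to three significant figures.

Correct the yield for decay: Y_obs = Y/(1 + k_d θ_c) = 0.418 / (1 + 0.109 × 16.1) = 0.418 / 2.755 = 0.1517.
Substrate removed = Q·(S₀ − S) = 514 m³/d × (2120 − 21.6) g/m³ = 1.08×10^6 g/d = 1079 kg/d.
Net sludge production P_X = 0.1517 × 1079 = 163.7 kg VSS/d.
R_O = Q·ΔS − 1.42 P_X = 1079 − 232.4 = 846.2 kg O₂/d.

R_O ≈ 846 kg O₂/d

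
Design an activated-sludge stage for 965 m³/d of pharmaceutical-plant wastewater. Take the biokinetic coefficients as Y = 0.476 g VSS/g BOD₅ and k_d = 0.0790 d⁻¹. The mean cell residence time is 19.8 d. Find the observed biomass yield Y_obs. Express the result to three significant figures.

Y_obs = Y / (1 + k_d θ_c) = 0.476 / (1 + 0.0790 × 19.8) = 0.476 / 2.564 = 0.1856.

Y_obs ≈ 0.186 g VSS/g BOD₅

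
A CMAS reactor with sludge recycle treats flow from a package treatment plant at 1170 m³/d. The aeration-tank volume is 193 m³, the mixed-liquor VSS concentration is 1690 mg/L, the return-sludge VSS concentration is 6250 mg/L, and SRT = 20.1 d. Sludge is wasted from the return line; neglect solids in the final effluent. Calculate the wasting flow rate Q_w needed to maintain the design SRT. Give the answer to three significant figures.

θ_c = V·X/(Q_w·X_r) when wasting from the recycle, so Q_w = V·X/(θ_c·X_r) = 193.0 × 1690 / (20.1 × 6250) = 2.596 m³/d.

Q_w ≈ 2.60 m³/d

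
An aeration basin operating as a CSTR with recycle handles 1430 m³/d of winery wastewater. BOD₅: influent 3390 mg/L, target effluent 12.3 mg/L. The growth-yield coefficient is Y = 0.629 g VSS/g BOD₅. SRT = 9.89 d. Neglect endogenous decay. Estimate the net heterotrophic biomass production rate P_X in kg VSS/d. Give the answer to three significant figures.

P_X ≈ 3040 kg VSS/d

Since k_d ≈ 0, Y_obs = Y = 0.629 g VSS/g BOD₅.
ΔS = 3390 − 12.3 = 3378 mg/L, so the substrate removal rate is 1430 × 3378/1000 = 4830 kg BOD₅/d.
Biomass produced: P_X = Y_obs·Q·ΔS = 0.6290 × 4830 ≈ 3038 kg VSS/d.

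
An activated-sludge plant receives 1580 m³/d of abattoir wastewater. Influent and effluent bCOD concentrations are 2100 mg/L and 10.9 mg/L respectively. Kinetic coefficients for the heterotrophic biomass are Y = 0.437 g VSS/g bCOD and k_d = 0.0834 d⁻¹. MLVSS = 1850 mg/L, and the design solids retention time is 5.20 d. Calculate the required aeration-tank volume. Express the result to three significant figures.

V ≈ 2830 m³

Rearranging the biomass balance for a CMAS with decay, V = Y·Q·ΔS·θ_c / [X·(1+k_d θ_c)] = 0.437 × 1580 × (2100 − 10.9) × 5.20 / [1850 × (1 + 0.0834 × 5.20)] = 7.5×10^6 / 2652 = 2828 m³.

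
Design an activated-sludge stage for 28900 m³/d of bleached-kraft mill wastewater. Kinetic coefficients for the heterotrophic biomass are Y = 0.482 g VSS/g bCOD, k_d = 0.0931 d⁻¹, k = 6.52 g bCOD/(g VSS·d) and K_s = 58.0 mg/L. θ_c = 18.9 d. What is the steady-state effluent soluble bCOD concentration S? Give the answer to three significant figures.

S ≈ 2.83 mg/L

From the Monod/SRT balance for a CMAS, S = K_s·(1+k_d θ_c)/[θ_c·(Y k − k_d) − 1] = 58.0 × (1 + 0.0931 × 18.9) / [18.9 × (0.482 × 6.52 − 0.0931) − 1] = 160.1 / 56.64 = 2.826 mg/L.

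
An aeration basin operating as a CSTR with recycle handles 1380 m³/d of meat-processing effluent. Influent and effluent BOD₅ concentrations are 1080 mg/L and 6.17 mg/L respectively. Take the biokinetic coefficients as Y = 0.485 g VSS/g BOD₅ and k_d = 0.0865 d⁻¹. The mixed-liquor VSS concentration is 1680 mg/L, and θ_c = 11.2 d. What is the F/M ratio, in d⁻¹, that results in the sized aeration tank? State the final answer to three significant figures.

F/M ≈ 0.365 d⁻¹

Steady-state biomass mass balance: V·X·(1 + k_d·θ_c) = Y·Q·(S₀ − S)·θ_c, so V = 0.485 × 1380 × (1080 − 6.17) × 11.2 / [1680 × (1 + 0.0865 × 11.2)] = 8.05×10^6 / 3308 = 2434 m³.
F/M = Q·S₀ / (V·X) = 1380 × 1080 / (2434 × 1680) = 0.3645 g BOD₅·(g VSS·d)⁻¹.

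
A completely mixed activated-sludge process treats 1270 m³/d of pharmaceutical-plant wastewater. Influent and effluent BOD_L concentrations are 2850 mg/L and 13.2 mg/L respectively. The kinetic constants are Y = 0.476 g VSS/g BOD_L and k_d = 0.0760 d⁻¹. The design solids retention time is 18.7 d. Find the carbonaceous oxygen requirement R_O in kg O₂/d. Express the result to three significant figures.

The observed yield is Y_obs = Y/(1 + k_d·θ_c) = 0.476 / (1 + 0.0760 × 18.7) = 0.476 / 2.421 = 0.1966 g VSS per g BOD_L removed.
Substrate removed = Q·(S₀ − S) = 1270 m³/d × (2850 − 13.2) g/m³ = 3.6×10^6 g/d = 3603 kg/d.
P_X = Y_obs·Q·(S₀ − S) = 0.1966 × 3603 = 708.3 kg VSS/d.
R_O = Q·(S₀ − S) − 1.42·P_X = 3603 − 1.42 × 708.3 = 2597 kg O₂/d.

R_O ≈ 2600 kg O₂/d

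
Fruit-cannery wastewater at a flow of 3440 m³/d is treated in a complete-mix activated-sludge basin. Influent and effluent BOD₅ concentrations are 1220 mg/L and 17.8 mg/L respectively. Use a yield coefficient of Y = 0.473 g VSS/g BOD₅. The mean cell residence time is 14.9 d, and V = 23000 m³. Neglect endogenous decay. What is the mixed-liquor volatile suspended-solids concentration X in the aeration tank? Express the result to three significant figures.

Without decay, X = Y Q (S₀−S) θ_c / V = 0.473 × 3440 × (1220 − 17.8) × 14.9 / 23000 = 1267 mg/L.

X ≈ 1270 mg/L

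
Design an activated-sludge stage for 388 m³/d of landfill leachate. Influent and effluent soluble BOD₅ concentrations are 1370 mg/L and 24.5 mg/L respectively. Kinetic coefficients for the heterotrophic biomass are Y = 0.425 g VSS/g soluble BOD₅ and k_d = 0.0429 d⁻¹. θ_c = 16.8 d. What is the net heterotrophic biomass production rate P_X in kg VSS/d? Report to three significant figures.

P_X ≈ 129 kg VSS/d

Observed yield with endogenous decay: Y_obs = Y / (1 + k_d·θ_c) = 0.425 / (1 + 0.0429 × 16.8) = 0.425 / 1.721 = 0.2470 g VSS/g soluble BOD₅.
Mass of soluble BOD₅ removed per day: Q(S₀ − S) = 388 × 1346 g/m³ = 522.1 kg/d.
Net biomass production P_X = Y_obs × Q·(S₀ − S) = 0.2470 × 522.1 = 128.9 kg VSS/d.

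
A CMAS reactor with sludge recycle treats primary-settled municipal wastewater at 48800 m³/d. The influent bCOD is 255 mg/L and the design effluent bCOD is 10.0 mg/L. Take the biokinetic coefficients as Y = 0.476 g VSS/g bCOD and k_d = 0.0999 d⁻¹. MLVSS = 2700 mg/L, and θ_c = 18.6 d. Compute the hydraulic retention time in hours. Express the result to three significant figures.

Steady-state biomass mass balance: V·X·(1 + k_d·θ_c) = Y·Q·(S₀ − S)·θ_c, so V = 0.476 × 48800 × (255 − 10.0) × 18.6 / [2700 × (1 + 0.0999 × 18.6)] = 1.06×10^8 / 7717 = 13717 m³.
Hydraulic retention time τ = V/Q = 13717 / 48800 = 0.2811 d = 6.746 h.

τ ≈ 6.75 h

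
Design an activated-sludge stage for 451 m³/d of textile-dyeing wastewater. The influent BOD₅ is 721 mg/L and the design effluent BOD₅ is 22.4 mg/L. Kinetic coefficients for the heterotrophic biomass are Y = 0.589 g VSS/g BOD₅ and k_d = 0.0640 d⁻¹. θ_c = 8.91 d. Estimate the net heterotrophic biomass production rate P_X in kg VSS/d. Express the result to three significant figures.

P_X ≈ 118 kg VSS/d

Correct the yield for decay: Y_obs = Y/(1 + k_d θ_c) = 0.589 / (1 + 0.0640 × 8.91) = 0.589 / 1.570 = 0.3751.
Mass of BOD₅ removed per day: Q(S₀ − S) = 451 × 698.6 g/m³ = 315.1 kg/d.
Net biomass production P_X = Y_obs × Q·(S₀ − S) = 0.3751 × 315.1 = 118.2 kg VSS/d.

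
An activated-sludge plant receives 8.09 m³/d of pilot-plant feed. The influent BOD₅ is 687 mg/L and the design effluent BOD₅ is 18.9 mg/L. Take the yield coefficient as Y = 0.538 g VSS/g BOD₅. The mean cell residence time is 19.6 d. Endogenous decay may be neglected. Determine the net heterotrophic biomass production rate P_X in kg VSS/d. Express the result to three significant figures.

With endogenous decay neglected, the observed yield equals the true yield: Y_obs = Y = 0.538 g VSS/g BOD₅.
ΔS = 687 − 18.9 = 668.1 mg/L, so the substrate removal rate is 8.09 × 668.1/1000 = 5.405 kg BOD₅/d.
Net biomass production P_X = Y_obs × Q·(S₀ − S) = 0.5380 × 5.405 = 2.908 kg VSS/d.

P_X ≈ 2.91 kg VSS/d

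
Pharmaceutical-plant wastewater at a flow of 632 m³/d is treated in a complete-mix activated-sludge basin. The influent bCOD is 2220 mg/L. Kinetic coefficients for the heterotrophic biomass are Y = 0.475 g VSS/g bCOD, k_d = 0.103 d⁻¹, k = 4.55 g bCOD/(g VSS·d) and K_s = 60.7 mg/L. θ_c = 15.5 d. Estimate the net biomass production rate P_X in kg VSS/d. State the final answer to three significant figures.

For a completely mixed reactor with recycle the Lawrence–McCarty relation gives S = K_s·(1 + k_d·θ_c) / [θ_c·(Y·k − k_d) − 1] = 60.7 × (1 + 0.103 × 15.5) / [15.5 × (0.475 × 4.55 − 0.103) − 1] = 157.6 / 30.90 = 5.100 mg/L.
Y_obs = Y / (1 + k_d θ_c) = 0.475 / (1 + 0.103 × 15.5) = 0.475 / 2.596 = 0.1829.
ΔS = 2220 − 5.10 = 2215 mg/L, so the substrate removal rate is 632 × 2215/1000 = 1400 kg bCOD/d.
P_X = Y_obs · Q(S₀ − S) = 0.1829 × 1400 = 256.1 kg VSS/d.

P_X ≈ 256 kg VSS/d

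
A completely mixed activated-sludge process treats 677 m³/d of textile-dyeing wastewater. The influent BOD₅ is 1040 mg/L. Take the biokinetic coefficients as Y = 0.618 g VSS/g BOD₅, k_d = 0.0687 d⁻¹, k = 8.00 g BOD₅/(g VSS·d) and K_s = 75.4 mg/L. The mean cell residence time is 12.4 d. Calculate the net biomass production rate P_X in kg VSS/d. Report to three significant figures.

Effluent substrate depends only on kinetics and SRT: S = K_s(1 + k_d θ_c) / [θ_c(Yk − k_d) − 1] = 75.4 × (1 + 0.0687 × 12.4) / [12.4 × (0.618 × 8.00 − 0.0687) − 1] = 139.6 / 59.45 = 2.349 mg/L.
Y_obs = Y / (1 + k_d θ_c) = 0.618 / (1 + 0.0687 × 12.4) = 0.618 / 1.852 = 0.3337.
ΔS = 1040 − 2.35 = 1038 mg/L, so the substrate removal rate is 677 × 1038/1000 = 702.5 kg BOD₅/d.
P_X = Y_obs · Q(S₀ − S) = 0.3337 × 702.5 = 234.4 kg VSS/d.

P_X ≈ 234 kg VSS/d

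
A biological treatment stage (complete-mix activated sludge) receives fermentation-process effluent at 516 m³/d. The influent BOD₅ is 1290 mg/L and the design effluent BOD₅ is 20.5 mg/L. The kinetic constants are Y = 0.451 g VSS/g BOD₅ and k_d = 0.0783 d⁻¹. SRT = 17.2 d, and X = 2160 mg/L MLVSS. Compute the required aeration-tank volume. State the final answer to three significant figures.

V ≈ 1000 m³

Rearranging the biomass balance for a CMAS with decay, V = Y·Q·ΔS·θ_c / [X·(1+k_d θ_c)] = 0.451 × 516 × (1290 − 20.5) × 17.2 / [2160 × (1 + 0.0783 × 17.2)] = 5.08×10^6 / 5069 = 1002 m³.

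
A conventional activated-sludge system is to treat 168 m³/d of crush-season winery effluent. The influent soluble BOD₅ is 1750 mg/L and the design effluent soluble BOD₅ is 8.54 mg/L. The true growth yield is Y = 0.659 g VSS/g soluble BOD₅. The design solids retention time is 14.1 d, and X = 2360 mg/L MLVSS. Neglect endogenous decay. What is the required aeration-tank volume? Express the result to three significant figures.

Biomass mass balance (decay neglected): V·X = Y·Q·(S₀ − S)·θ_c, so V = 0.659 × 168 × (1750 − 8.54) × 14.1 / 2360 = 1152 m³.

V ≈ 1150 m³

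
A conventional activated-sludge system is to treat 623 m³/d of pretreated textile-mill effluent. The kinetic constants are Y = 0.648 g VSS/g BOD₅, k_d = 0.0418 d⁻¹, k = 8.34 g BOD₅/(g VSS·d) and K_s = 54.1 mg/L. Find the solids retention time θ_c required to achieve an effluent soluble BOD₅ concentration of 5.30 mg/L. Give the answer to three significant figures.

At the target effluent, Y k S/(K_s+S) = 0.648×8.34×5.30/59.40 = 0.4822 d⁻¹.
Then 1/θ_c = μ − k_d = 0.4822 − 0.0418 = 0.4404 d⁻¹, giving θ_c = 2.271 d.

θ_c ≈ 2.27 d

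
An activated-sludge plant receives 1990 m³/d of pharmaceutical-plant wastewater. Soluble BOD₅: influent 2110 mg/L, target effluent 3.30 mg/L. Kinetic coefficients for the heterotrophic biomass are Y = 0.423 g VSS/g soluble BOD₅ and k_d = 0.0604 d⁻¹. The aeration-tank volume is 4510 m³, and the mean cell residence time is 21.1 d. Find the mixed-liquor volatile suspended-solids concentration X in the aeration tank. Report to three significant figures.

From V·X·(1 + k_d·θ_c) = Y·Q·(S₀ − S)·θ_c: X = 0.423 × 1990 × (2110 − 3.30) × 21.1 / [4510 × (1 + 0.0604 × 21.1)] = 3648 mg/L.

X ≈ 3650 mg/L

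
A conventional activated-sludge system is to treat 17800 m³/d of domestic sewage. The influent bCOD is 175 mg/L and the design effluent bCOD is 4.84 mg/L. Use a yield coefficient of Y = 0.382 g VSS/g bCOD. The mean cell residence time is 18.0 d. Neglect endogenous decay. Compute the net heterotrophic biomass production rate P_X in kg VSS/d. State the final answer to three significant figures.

P_X ≈ 1160 kg VSS/d

Since k_d ≈ 0, Y_obs = Y = 0.382 g VSS/g bCOD.
ΔS = 175 − 4.84 = 170.2 mg/L, so the substrate removal rate is 17800 × 170.2/1000 = 3029 kg bCOD/d.
P_X = Y_obs · Q(S₀ − S) = 0.3820 × 3029 = 1157 kg VSS/d.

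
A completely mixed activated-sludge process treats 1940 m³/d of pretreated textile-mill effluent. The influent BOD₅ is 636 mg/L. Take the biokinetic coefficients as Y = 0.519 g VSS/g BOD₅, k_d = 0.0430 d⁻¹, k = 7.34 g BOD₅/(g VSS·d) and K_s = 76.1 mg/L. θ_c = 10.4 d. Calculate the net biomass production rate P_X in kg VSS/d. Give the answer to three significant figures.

P_X ≈ 440 kg VSS/d

From the Monod/SRT balance for a CMAS, S = K_s·(1+k_d θ_c)/[θ_c·(Y k − k_d) − 1] = 76.1 × (1 + 0.0430 × 10.4) / [10.4 × (0.519 × 7.34 − 0.0430) − 1] = 110.1 / 38.17 = 2.885 mg/L.
Observed yield with endogenous decay: Y_obs = Y / (1 + k_d·θ_c) = 0.519 / (1 + 0.0430 × 10.4) = 0.519 / 1.447 = 0.3586 g VSS/g BOD₅.
Q·(S₀ − S) = 1940 × (636 − 2.89) × 10⁻³ = 1228 kg/d removed.
P_X = Y_obs · Q(S₀ − S) = 0.3586 × 1228 = 440.5 kg VSS/d.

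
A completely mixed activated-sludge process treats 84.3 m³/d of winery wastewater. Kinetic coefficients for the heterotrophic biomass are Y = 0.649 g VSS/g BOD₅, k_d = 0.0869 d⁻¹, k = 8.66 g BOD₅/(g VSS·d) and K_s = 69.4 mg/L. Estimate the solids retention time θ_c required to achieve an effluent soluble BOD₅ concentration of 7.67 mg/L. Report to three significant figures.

θ_c ≈ 2.12 d

At the target effluent, Y k S/(K_s+S) = 0.649×8.66×7.67/77.07 = 0.5593 d⁻¹.
Then 1/θ_c = μ − k_d = 0.5593 − 0.0869 = 0.4724 d⁻¹, giving θ_c = 2.117 d.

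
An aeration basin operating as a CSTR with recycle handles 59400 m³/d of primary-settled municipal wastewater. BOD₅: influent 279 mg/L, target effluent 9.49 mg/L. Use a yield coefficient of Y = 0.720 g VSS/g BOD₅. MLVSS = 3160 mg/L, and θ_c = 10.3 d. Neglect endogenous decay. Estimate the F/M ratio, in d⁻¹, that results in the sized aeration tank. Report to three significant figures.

With k_d = 0 the design equation reduces to V = Y Q (S₀−S) θ_c / X = 0.720 × 59400 × (279 − 9.49) × 10.3 / 3160 = 37570 m³.
F/M = Q·S₀ / (V·X) = 59400 × 279 / (37570 × 3160) = 0.1396 g BOD₅·(g VSS·d)⁻¹.

F/M ≈ 0.140 d⁻¹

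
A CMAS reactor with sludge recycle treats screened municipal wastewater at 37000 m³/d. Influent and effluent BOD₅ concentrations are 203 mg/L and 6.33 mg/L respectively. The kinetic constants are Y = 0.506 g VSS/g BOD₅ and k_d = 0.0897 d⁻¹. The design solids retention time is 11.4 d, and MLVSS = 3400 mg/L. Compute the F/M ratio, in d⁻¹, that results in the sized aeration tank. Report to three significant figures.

Rearranging the biomass balance for a CMAS with decay, V = Y·Q·ΔS·θ_c / [X·(1+k_d θ_c)] = 0.506 × 37000 × (203 − 6.33) × 11.4 / [3400 × (1 + 0.0897 × 11.4)] = 4.2×10^7 / 6877 = 6104 m³.
F/M = Q·S₀ / (V·X) = 37000 × 203 / (6104 × 3400) = 0.3619 g BOD₅·(g VSS·d)⁻¹.

F/M ≈ 0.362 d⁻¹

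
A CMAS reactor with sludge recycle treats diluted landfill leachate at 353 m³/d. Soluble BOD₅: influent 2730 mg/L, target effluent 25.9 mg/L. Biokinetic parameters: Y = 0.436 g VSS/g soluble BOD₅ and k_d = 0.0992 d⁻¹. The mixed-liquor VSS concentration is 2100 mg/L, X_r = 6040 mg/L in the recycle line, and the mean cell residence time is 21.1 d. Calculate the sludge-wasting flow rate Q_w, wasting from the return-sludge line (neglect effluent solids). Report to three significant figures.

From the SRT design equation V = Y Q (S₀−S) θ_c / [X (1 + k_d θ_c)] = 0.436 × 353 × (2730 − 25.9) × 21.1 / [2100 × (1 + 0.0992 × 21.1)] = 8.78×10^6 / 6496 = 1352 m³.
θ_c = V·X/(Q_w·X_r) when wasting from the recycle, so Q_w = V·X/(θ_c·X_r) = 1352 × 2100 / (21.1 × 6040) = 22.28 m³/d.

Q_w ≈ 22.3 m³/d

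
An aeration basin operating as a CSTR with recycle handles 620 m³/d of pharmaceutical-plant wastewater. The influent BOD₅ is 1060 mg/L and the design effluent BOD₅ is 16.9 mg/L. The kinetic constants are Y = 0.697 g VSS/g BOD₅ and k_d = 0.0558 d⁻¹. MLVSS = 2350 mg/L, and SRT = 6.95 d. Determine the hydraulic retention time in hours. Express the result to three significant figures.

From the SRT design equation V = Y Q (S₀−S) θ_c / [X (1 + k_d θ_c)] = 0.697 × 620 × (1060 − 16.9) × 6.95 / [2350 × (1 + 0.0558 × 6.95)] = 3.13×10^6 / 3261 = 960.6 m³.
Hydraulic retention time τ = V/Q = 960.6 / 620 = 1.549 d = 37.18 h.

τ ≈ 37.2 h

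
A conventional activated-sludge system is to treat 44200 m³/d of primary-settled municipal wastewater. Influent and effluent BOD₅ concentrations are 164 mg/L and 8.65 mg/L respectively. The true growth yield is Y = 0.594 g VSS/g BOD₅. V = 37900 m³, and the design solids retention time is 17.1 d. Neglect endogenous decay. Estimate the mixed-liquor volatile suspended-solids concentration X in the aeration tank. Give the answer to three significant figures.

From V·X = Y·Q·(S₀ − S)·θ_c (decay neglected): X = 0.594 × 44200 × (164 − 8.65) × 17.1 / 37900 = 1840 mg/L.

X ≈ 1840 mg/L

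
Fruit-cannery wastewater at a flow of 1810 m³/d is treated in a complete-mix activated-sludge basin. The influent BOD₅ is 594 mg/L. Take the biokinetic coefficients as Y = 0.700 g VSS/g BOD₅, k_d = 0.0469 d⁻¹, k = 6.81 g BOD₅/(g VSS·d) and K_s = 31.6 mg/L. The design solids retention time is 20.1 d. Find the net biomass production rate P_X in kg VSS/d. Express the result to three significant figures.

P_X ≈ 387 kg VSS/d

Effluent substrate depends only on kinetics and SRT: S = K_s(1 + k_d θ_c) / [θ_c(Yk − k_d) − 1] = 31.6 × (1 + 0.0469 × 20.1) / [20.1 × (0.700 × 6.81 − 0.0469) − 1] = 61.39 / 93.87 = 0.6540 mg/L.
Observed yield with endogenous decay: Y_obs = Y / (1 + k_d·θ_c) = 0.700 / (1 + 0.0469 × 20.1) = 0.700 / 1.943 = 0.3603 g VSS/g BOD₅.
Q·(S₀ − S) = 1810 × (594 − 0.654) × 10⁻³ = 1074 kg/d removed.
P_X = Y_obs · Q(S₀ − S) = 0.3603 × 1074 = 387.0 kg VSS/d.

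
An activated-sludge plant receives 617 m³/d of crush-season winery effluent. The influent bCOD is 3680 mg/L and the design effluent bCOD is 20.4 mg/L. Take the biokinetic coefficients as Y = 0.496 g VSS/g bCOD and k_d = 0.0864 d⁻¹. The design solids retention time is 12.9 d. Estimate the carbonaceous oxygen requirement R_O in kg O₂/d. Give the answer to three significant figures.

R_O ≈ 1510 kg O₂/d

The observed yield is Y_obs = Y/(1 + k_d·θ_c) = 0.496 / (1 + 0.0864 × 12.9) = 0.496 / 2.115 = 0.2346 g VSS per g bCOD removed.
ΔS = 3680 − 20.4 = 3660 mg/L, so the substrate removal rate is 617 × 3660/1000 = 2258 kg bCOD/d.
P_X = Y_obs·Q·(S₀ − S) = 0.2346 × 2258 = 529.6 kg VSS/d.
R_O = Q·ΔS − 1.42 P_X = 2258 − 752.1 = 1506 kg O₂/d.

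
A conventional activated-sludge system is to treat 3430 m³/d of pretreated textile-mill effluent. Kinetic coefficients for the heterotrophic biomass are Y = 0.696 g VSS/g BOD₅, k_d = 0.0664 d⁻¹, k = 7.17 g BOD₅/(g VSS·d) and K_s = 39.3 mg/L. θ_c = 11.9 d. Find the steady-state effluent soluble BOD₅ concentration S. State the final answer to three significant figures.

S ≈ 1.22 mg/L

For a completely mixed reactor with recycle the Lawrence–McCarty relation gives S = K_s·(1 + k_d·θ_c) / [θ_c·(Y·k − k_d) − 1] = 39.3 × (1 + 0.0664 × 11.9) / [11.9 × (0.696 × 7.17 − 0.0664) − 1] = 70.35 / 57.59 = 1.222 mg/L.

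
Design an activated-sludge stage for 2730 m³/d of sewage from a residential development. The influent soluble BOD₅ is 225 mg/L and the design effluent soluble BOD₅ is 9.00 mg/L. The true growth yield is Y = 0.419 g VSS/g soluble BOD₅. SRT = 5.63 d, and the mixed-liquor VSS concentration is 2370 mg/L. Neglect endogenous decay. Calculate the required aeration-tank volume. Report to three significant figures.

V ≈ 587 m³

With k_d = 0 the design equation reduces to V = Y Q (S₀−S) θ_c / X = 0.419 × 2730 × (225 − 9.00) × 5.63 / 2370 = 586.9 m³.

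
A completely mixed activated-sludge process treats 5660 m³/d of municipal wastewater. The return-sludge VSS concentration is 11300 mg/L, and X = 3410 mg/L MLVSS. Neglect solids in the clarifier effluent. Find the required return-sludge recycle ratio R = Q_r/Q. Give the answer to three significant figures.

R = Q_r/Q = X/(X_r − X) = 3410 / (11300 − 3410) = 0.4322.

R ≈ 0.432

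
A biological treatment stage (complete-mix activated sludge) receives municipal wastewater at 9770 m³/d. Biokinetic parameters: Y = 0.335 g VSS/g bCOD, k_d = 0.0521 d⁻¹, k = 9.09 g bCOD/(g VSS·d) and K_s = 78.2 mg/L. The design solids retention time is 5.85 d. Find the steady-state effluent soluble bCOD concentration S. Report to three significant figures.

S ≈ 6.18 mg/L

From the Monod/SRT balance for a CMAS, S = K_s·(1+k_d θ_c)/[θ_c·(Y k − k_d) − 1] = 78.2 × (1 + 0.0521 × 5.85) / [5.85 × (0.335 × 9.09 − 0.0521) − 1] = 102.0 / 16.51 = 6.180 mg/L.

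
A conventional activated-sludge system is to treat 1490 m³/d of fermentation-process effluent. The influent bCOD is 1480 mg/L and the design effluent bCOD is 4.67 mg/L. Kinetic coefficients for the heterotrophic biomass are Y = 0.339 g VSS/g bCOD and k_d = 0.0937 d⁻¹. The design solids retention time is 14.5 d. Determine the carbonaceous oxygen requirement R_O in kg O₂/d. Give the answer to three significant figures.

R_O ≈ 1750 kg O₂/d

Observed yield with endogenous decay: Y_obs = Y / (1 + k_d·θ_c) = 0.339 / (1 + 0.0937 × 14.5) = 0.339 / 2.359 = 0.1437 g VSS/g bCOD.
Mass of bCOD removed per day: Q(S₀ − S) = 1490 × 1475 g/m³ = 2198 kg/d.
P_X = Y_obs·Q·(S₀ − S) = 0.1437 × 2198 = 315.9 kg VSS/d.
R_O = Q·ΔS − 1.42 P_X = 2198 − 448.6 = 1750 kg O₂/d.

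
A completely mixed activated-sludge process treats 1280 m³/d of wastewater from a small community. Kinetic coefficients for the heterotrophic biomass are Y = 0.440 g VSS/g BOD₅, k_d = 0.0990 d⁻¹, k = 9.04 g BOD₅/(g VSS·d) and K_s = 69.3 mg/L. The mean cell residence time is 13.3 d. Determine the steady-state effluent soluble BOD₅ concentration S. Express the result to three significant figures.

Effluent substrate depends only on kinetics and SRT: S = K_s(1 + k_d θ_c) / [θ_c(Yk − k_d) − 1] = 69.3 × (1 + 0.0990 × 13.3) / [13.3 × (0.440 × 9.04 − 0.0990) − 1] = 160.5 / 50.59 = 3.174 mg/L.

S ≈ 3.17 mg/L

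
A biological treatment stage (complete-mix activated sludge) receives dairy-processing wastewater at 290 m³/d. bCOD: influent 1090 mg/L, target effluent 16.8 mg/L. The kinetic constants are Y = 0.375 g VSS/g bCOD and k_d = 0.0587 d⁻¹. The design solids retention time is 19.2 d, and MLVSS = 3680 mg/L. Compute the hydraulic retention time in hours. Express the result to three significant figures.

τ ≈ 23.7 h

From the SRT design equation V = Y Q (S₀−S) θ_c / [X (1 + k_d θ_c)] = 0.375 × 290 × (1090 − 16.8) × 19.2 / [3680 × (1 + 0.0587 × 19.2)] = 2.24×10^6 / 7828 = 286.3 m³.
τ = V/Q = 286.3/290 = 0.9872 d, or 23.69 h.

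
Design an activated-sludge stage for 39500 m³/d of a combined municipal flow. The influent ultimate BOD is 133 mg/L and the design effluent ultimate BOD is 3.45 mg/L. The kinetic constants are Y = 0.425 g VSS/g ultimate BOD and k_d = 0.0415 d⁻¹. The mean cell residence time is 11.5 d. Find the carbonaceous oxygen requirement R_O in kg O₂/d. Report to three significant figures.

R_O ≈ 3030 kg O₂/d

Observed yield with endogenous decay: Y_obs = Y / (1 + k_d·θ_c) = 0.425 / (1 + 0.0415 × 11.5) = 0.425 / 1.477 = 0.2877 g VSS/g ultimate BOD.
Mass of ultimate BOD removed per day: Q(S₀ − S) = 39500 × 129.6 g/m³ = 5117 kg/d.
P_X = Y_obs·Q·(S₀ − S) = 0.2877 × 5117 = 1472 kg VSS/d.
R_O = Q·ΔS − 1.42 P_X = 5117 − 2091 = 3027 kg O₂/d.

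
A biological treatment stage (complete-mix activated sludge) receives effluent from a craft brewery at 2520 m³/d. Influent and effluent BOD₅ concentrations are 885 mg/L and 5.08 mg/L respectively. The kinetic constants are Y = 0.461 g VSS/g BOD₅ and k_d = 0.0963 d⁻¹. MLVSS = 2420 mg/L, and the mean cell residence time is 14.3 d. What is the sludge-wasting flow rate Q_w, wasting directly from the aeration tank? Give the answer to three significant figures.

Steady-state biomass mass balance: V·X·(1 + k_d·θ_c) = Y·Q·(S₀ − S)·θ_c, so V = 0.461 × 2520 × (885 − 5.08) × 14.3 / [2420 × (1 + 0.0963 × 14.3)] = 1.46×10^7 / 5753 = 2541 m³.
Wasting from the aeration tank: Q_w = V / θ_c = 2541 / 14.3 = 177.7 m³/d.

Q_w ≈ 178 m³/d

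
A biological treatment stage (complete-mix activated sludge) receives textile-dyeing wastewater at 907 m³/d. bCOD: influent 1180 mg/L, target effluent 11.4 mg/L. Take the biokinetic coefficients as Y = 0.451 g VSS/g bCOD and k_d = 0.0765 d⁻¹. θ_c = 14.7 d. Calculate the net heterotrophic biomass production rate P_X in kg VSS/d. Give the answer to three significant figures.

Correct the yield for decay: Y_obs = Y/(1 + k_d θ_c) = 0.451 / (1 + 0.0765 × 14.7) = 0.451 / 2.125 = 0.2123.
Substrate removed = Q·(S₀ − S) = 907 m³/d × (1180 − 11.4) g/m³ = 1.06×10^6 g/d = 1060 kg/d.
So the net sludge growth is P_X = 0.2123 × 1060 = 225.0 kg VSS/d.

P_X ≈ 225 kg VSS/d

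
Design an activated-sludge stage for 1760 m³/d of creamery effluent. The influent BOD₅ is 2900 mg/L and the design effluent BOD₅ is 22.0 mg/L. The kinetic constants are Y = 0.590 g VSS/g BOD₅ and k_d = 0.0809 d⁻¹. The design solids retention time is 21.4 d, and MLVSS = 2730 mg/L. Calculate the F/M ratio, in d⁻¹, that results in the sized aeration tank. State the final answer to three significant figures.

F/M ≈ 0.218 d⁻¹

Steady-state biomass mass balance: V·X·(1 + k_d·θ_c) = Y·Q·(S₀ − S)·θ_c, so V = 0.590 × 1760 × (2900 − 22.0) × 21.4 / [2730 × (1 + 0.0809 × 21.4)] = 6.4×10^7 / 7456 = 8577 m³.
F/M = applied load / biomass = Q·S₀/(V·X) = 1760 × 2900 / (8577 × 2730) = 0.2180 d⁻¹.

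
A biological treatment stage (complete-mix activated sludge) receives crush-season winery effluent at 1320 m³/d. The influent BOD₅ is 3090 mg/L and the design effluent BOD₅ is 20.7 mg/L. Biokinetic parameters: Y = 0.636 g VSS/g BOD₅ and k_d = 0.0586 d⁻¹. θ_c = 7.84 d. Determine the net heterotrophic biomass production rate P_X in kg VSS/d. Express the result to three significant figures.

P_X ≈ 1770 kg VSS/d

The observed yield is Y_obs = Y/(1 + k_d·θ_c) = 0.636 / (1 + 0.0586 × 7.84) = 0.636 / 1.459 = 0.4358 g VSS per g BOD₅ removed.
ΔS = 3090 − 20.7 = 3069 mg/L, so the substrate removal rate is 1320 × 3069/1000 = 4051 kg BOD₅/d.
So the net sludge growth is P_X = 0.4358 × 4051 = 1766 kg VSS/d.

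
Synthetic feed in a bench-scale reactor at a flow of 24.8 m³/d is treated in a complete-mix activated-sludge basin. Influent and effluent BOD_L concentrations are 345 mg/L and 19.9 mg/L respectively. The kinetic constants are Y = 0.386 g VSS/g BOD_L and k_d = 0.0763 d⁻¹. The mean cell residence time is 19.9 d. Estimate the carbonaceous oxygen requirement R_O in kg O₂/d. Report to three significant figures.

R_O ≈ 6.31 kg O₂/d

Observed yield with endogenous decay: Y_obs = Y / (1 + k_d·θ_c) = 0.386 / (1 + 0.0763 × 19.9) = 0.386 / 2.518 = 0.1533 g VSS/g BOD_L.
Q·(S₀ − S) = 24.8 × (345 − 19.9) × 10⁻³ = 8.062 kg/d removed.
Net sludge production P_X = 0.1533 × 8.062 = 1.236 kg VSS/d.
Carbonaceous O₂ demand = substrate oxidised − cell-mass equivalent = 8.062 − 1.42 × 1.236 = 6.308 kg O₂/d.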